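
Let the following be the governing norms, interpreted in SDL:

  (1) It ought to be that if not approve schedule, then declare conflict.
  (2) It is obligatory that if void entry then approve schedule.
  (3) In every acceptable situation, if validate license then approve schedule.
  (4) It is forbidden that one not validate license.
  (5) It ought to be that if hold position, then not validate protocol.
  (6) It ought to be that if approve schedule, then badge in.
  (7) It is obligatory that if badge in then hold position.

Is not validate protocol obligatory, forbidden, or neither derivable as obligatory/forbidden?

Obligatory

Premise 4 is F(¬validate_license), i.e. O(validate_license).
From O(validate_license) and premise 3, O(validate_license → approve_schedule), we obtain O(approve_schedule).
Applying K to premise 6 (O(approve_schedule → badge_in)) and O(approve_schedule) yields O(badge_in).
Premise 7 is O(badge_in → hold_position); since O(badge_in), deontic closure gives O(hold_position).
From O(hold_position) and premise 5, O(hold_position → ¬validate_protocol), we obtain O(¬validate_protocol).
Premises 1, 2 do not contribute to this derivation.
Hence ¬validate_protocol is obligatory.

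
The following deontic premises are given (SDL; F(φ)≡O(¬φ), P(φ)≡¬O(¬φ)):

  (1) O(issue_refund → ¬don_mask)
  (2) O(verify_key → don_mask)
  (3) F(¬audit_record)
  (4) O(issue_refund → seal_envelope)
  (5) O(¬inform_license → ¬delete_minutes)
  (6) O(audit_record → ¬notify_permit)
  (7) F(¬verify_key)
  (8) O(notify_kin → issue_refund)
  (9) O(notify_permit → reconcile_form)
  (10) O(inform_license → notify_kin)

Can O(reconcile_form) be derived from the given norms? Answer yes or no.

No

Premise 9 is O(notify_permit → reconcile_form), but O(notify_permit) is not derivable from the premises, so it does not yield O(reconcile_form).
No other premise forces O(reconcile_form). An ideal world satisfying every premise can still have reconcile_form false, so O(reconcile_form) is not derivable.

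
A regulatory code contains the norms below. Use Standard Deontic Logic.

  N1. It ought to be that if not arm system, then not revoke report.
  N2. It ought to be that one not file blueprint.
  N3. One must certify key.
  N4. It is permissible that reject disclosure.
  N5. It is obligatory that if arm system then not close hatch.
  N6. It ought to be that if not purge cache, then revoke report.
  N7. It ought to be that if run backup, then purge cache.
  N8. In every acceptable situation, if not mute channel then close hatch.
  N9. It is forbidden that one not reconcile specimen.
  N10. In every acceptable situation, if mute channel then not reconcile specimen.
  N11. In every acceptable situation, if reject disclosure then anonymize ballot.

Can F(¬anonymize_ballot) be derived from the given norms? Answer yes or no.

No

Premise 11 is O(reject_disclosure → anonymize_ballot), but O(reject_disclosure) is not derivable from the premises (the permission P(reject_disclosure) asserts only ¬O(¬reject_disclosure), not O(reject_disclosure)), so it does not yield O(anonymize_ballot).
No other premise forces O(anonymize_ballot). An ideal world satisfying every premise can still have ¬anonymize_ballot true, so F(¬anonymize_ballot) is not derivable.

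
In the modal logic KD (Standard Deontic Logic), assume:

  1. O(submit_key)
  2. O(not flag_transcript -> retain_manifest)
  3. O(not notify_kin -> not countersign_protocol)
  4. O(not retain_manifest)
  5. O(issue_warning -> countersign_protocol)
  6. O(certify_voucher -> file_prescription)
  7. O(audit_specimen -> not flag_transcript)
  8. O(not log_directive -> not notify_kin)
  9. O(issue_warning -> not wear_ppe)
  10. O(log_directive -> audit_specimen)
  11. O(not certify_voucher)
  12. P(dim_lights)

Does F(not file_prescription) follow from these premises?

No

Premise 6 is O(certify_voucher -> file_prescription), but O(certify_voucher) is not derivable from the premises, so it does not yield O(file_prescription).
No other premise forces O(file_prescription). An ideal world satisfying every premise can still have not file_prescription true, so F(not file_prescription) is not derivable.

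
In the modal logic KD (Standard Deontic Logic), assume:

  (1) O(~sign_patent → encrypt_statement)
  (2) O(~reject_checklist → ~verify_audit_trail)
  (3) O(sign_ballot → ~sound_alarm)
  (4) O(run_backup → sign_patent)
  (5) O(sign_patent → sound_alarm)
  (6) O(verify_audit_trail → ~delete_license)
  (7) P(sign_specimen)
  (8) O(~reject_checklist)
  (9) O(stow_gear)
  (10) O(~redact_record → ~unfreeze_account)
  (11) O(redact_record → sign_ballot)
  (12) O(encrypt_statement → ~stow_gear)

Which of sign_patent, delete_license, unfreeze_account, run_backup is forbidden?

unfreeze_account

Premise 9 gives O(stow_gear).
Premise 12, O(encrypt_statement → ~stow_gear), contraposes to O(stow_gear → ~encrypt_statement); with O(stow_gear) we get O(~encrypt_statement).
The contrapositive of premise 1 (O(~sign_patent → encrypt_statement)) is O(~encrypt_statement → sign_patent), and O(~encrypt_statement) is already established, so O(sign_patent).
With premise 5, O(sign_patent → sound_alarm), the K-axiom yields O(sound_alarm).
The contrapositive of premise 3 (O(sign_ballot → ~sound_alarm)) is O(sound_alarm → ~sign_ballot), and O(sound_alarm) is already established, so O(~sign_ballot).
Premise 11 is O(redact_record → sign_ballot); contrapositively O(~sign_ballot → ~redact_record). Since O(~sign_ballot) holds, K gives O(~redact_record).
Premise 10 is O(~redact_record → ~unfreeze_account); since O(~redact_record), deontic closure gives O(~unfreeze_account).
So O(~unfreeze_account) holds, i.e. unfreeze_account is forbidden. None of the other listed options is forbidden under the premises.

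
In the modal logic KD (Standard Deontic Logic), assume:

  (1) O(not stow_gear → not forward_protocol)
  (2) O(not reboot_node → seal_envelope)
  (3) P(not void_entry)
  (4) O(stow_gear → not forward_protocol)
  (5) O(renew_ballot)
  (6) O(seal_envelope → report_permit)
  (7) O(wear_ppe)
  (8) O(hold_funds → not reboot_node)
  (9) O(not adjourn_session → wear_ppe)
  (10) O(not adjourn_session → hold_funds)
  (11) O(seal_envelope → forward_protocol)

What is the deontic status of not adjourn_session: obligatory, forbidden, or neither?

Premises 1 and 4 cover both cases: O(not stow_gear → not forward_protocol) and O(stow_gear → not forward_protocol). Since not stow_gear ∨ stow_gear is a tautology, O(not forward_protocol) follows.
Premise 11 is O(seal_envelope → forward_protocol); contrapositively O(not forward_protocol → not seal_envelope). Since O(not forward_protocol) holds, K gives O(not seal_envelope).
The contrapositive of premise 2 (O(not reboot_node → seal_envelope)) is O(not seal_envelope → reboot_node), and O(not seal_envelope) is already established, so O(reboot_node).
Premise 8, O(hold_funds → not reboot_node), contraposes to O(reboot_node → not hold_funds); with O(reboot_node) we get O(not hold_funds).
Premise 10, O(not adjourn_session → hold_funds), contraposes to O(not hold_funds → adjourn_session); with O(not hold_funds) we get O(adjourn_session).
Premises 3, 5, 6, 7, 9 do not contribute to this derivation.
Thus O(adjourn_session), which is F(not adjourn_session): not adjourn_session is forbidden.

Forbidden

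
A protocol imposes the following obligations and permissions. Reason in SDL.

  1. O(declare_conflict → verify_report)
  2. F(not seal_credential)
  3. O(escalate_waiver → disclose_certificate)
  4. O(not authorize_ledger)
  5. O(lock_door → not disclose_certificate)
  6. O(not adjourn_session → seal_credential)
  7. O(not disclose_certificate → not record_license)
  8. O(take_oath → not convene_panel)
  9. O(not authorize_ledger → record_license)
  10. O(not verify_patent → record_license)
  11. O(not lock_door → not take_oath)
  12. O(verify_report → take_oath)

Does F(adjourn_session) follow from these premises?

Premise 6 is O(not adjourn_session → seal_credential); even if O(seal_credential) held, inferring O(not adjourn_session) would be affirming the consequent — invalid.
No other premise forces O(not adjourn_session). An ideal world satisfying every premise can still have adjourn_session true, so F(adjourn_session) is not derivable.

No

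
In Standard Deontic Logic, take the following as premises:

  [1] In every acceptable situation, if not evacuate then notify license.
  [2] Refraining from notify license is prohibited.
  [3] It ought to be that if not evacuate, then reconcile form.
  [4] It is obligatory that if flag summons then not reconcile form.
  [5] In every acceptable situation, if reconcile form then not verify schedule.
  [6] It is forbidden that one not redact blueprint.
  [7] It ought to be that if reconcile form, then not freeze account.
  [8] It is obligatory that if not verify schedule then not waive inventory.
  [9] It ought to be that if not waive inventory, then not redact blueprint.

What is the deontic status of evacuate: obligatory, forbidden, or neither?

Obligatory

F(¬redact_blueprint) at premise 6 means O(redact_blueprint).
The contrapositive of premise 9 (O(¬waive_inventory → ¬redact_blueprint)) is O(redact_blueprint → waive_inventory), and O(redact_blueprint) is already established, so O(waive_inventory).
Premise 8, O(¬verify_schedule → ¬waive_inventory), contraposes to O(waive_inventory → verify_schedule); with O(waive_inventory) we get O(verify_schedule).
Premise 5 is O(reconcile_form → ¬verify_schedule); contrapositively O(verify_schedule → ¬reconcile_form). Since O(verify_schedule) holds, K gives O(¬reconcile_form).
Premise 3 is O(¬evacuate → reconcile_form); contrapositively O(¬reconcile_form → evacuate). Since O(¬reconcile_form) holds, K gives O(evacuate).
Premises 1, 2, 4, 7 do not contribute to this derivation.
Hence evacuate is obligatory.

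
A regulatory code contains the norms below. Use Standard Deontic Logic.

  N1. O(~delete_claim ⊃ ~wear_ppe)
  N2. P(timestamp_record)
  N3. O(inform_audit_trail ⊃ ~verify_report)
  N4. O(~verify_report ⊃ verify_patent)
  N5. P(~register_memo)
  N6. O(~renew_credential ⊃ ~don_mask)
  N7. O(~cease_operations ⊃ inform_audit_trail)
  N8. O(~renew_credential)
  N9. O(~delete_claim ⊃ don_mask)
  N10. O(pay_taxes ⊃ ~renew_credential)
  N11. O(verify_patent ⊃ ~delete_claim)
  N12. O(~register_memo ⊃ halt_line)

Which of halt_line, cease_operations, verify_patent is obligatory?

cease_operations

From premise 8 we have O(~renew_credential).
From O(~renew_credential) and premise 6, O(~renew_credential ⊃ ~don_mask), we obtain O(~don_mask).
The contrapositive of premise 9 (O(~delete_claim ⊃ don_mask)) is O(~don_mask ⊃ delete_claim), and O(~don_mask) is already established, so O(delete_claim).
Premise 11 is O(verify_patent ⊃ ~delete_claim); contrapositively O(delete_claim ⊃ ~verify_patent). Since O(delete_claim) holds, K gives O(~verify_patent).
Premise 4 is O(~verify_report ⊃ verify_patent); contrapositively O(~verify_patent ⊃ verify_report). Since O(~verify_patent) holds, K gives O(verify_report).
Premise 3, O(inform_audit_trail ⊃ ~verify_report), contraposes to O(verify_report ⊃ ~inform_audit_trail); with O(verify_report) we get O(~inform_audit_trail).
Premise 7, O(~cease_operations ⊃ inform_audit_trail), contraposes to O(~inform_audit_trail ⊃ cease_operations); with O(~inform_audit_trail) we get O(cease_operations).
So O(cease_operations) holds — cease_operations is obligatory. None of the other listed options is made obligatory by any chain of premises.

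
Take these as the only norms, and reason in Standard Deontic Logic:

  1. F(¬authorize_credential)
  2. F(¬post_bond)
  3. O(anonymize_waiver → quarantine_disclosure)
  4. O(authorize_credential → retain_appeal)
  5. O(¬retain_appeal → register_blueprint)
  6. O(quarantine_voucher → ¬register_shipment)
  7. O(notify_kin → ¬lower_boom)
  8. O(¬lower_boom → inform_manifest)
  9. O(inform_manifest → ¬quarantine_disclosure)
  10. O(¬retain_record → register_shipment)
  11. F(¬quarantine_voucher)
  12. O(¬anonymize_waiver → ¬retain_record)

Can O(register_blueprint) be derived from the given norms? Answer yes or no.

No

Premise 5 is O(¬retain_appeal → register_blueprint), but O(¬retain_appeal) is not derivable from the premises, so it does not yield O(register_blueprint).
No other premise forces O(register_blueprint). An ideal world satisfying every premise can still have register_blueprint false, so O(register_blueprint) is not derivable.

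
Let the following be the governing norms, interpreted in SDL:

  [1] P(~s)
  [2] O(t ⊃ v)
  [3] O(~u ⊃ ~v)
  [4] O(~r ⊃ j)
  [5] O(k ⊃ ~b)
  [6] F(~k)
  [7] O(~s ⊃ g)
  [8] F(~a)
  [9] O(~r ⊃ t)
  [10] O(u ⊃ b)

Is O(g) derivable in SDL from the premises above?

Premise 7 is O(~s ⊃ g), but O(~s) is not derivable from the premises (the permission P(~s) asserts only ~O(s), not O(~s)), so it does not yield O(g).
No other premise forces O(g). An ideal world satisfying every premise can still have g false, so O(g) is not derivable.

No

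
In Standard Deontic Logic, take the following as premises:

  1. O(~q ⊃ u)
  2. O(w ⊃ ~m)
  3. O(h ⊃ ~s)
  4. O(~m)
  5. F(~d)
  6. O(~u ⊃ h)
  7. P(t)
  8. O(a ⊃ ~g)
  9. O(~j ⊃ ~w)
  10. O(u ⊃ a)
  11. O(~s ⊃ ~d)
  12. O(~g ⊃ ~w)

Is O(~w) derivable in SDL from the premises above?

Yes

Premise 5, F(~d), is equivalent to O(d).
Premise 11 is O(~s ⊃ ~d); contrapositively O(d ⊃ s). Since O(d) holds, K gives O(s).
The contrapositive of premise 3 (O(h ⊃ ~s)) is O(s ⊃ ~h), and O(s) is already established, so O(~h).
Premise 6, O(~u ⊃ h), contraposes to O(~h ⊃ u); with O(~h) we get O(u).
Applying K to premise 10 (O(u ⊃ a)) and O(u) yields O(a).
From O(a) and premise 8, O(a ⊃ ~g), we obtain O(~g).
With premise 12, O(~g ⊃ ~w), the K-axiom yields O(~w).
Premises 1, 2, 4, 7, 9 do not contribute to this derivation.
So O(~w) follows.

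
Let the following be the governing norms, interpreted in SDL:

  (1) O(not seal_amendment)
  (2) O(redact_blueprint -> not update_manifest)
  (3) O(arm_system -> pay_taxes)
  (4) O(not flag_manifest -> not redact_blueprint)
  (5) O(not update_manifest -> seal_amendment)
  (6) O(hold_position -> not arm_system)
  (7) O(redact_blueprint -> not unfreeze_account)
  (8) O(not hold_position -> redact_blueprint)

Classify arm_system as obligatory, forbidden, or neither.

Premise 1 gives O(not seal_amendment).
The contrapositive of premise 5 (O(not update_manifest -> seal_amendment)) is O(not seal_amendment -> update_manifest), and O(not seal_amendment) is already established, so O(update_manifest).
Premise 2, O(redact_blueprint -> not update_manifest), contraposes to O(update_manifest -> not redact_blueprint); with O(update_manifest) we get O(not redact_blueprint).
Premise 8 is O(not hold_position -> redact_blueprint); contrapositively O(not redact_blueprint -> hold_position). Since O(not redact_blueprint) holds, K gives O(hold_position).
Premise 6 is O(hold_position -> not arm_system); since O(hold_position), deontic closure gives O(not arm_system).
Premises 3, 4, 7 do not contribute to this derivation.
Thus O(not arm_system), which is F(arm_system): arm_system is forbidden.

Forbidden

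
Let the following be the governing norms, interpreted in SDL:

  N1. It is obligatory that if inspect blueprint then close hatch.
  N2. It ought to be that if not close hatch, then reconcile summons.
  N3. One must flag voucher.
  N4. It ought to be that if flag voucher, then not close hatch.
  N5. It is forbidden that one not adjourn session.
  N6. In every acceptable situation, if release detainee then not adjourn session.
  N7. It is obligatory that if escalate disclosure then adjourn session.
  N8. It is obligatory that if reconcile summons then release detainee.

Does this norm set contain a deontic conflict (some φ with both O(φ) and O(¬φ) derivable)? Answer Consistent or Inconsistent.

Premise 5, F(¬adjourn_session), is equivalent to O(adjourn_session).
Premise 6 is O(release_detainee → ¬adjourn_session); contrapositively O(adjourn_session → ¬release_detainee). Since O(adjourn_session) holds, K gives O(¬release_detainee).
The contrapositive of premise 8 (O(reconcile_summons → release_detainee)) is O(¬release_detainee → ¬reconcile_summons), and O(¬release_detainee) is already established, so O(¬reconcile_summons).
The contrapositive of premise 2 (O(¬close_hatch → reconcile_summons)) is O(¬reconcile_summons → close_hatch), and O(¬reconcile_summons) is already established, so O(close_hatch).
Premise 4, O(flag_voucher → ¬close_hatch), contraposes to O(close_hatch → ¬flag_voucher); with O(close_hatch) we get O(¬flag_voucher).
Yet premise 3 states O(flag_voucher).
We now have both O(¬flag_voucher) and O(flag_voucher) — flag_voucher is simultaneously obligatory and forbidden, violating the D-axiom.

Inconsistent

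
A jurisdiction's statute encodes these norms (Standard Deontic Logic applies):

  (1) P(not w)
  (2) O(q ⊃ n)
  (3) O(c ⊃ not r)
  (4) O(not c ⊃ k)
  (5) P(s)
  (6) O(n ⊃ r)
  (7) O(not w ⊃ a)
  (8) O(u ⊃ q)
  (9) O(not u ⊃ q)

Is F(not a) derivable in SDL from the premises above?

Premise 7 is O(not w ⊃ a), but O(not w) is not derivable from the premises (the permission P(not w) asserts only not O(w), not O(not w)), so it does not yield O(a).
No other premise forces O(a). An ideal world satisfying every premise can still have not a true, so F(not a) is not derivable.

No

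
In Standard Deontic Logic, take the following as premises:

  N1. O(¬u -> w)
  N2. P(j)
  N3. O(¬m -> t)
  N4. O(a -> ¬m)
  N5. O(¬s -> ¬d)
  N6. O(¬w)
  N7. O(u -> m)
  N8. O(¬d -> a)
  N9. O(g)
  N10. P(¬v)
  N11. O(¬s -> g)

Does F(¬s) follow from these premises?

Yes

Premise 6 states O(¬w) outright.
The contrapositive of premise 1 (O(¬u -> w)) is O(¬w -> u), and O(¬w) is already established, so O(u).
From O(u) and premise 7, O(u -> m), we obtain O(m).
The contrapositive of premise 4 (O(a -> ¬m)) is O(m -> ¬a), and O(m) is already established, so O(¬a).
Premise 8, O(¬d -> a), contraposes to O(¬a -> d); with O(¬a) we get O(d).
Premise 5 is O(¬s -> ¬d); contrapositively O(d -> s). Since O(d) holds, K gives O(s).
Premises 2, 3, 9, 10, 11 do not contribute to this derivation.
So O(s) holds, i.e. F(¬s). The claim follows.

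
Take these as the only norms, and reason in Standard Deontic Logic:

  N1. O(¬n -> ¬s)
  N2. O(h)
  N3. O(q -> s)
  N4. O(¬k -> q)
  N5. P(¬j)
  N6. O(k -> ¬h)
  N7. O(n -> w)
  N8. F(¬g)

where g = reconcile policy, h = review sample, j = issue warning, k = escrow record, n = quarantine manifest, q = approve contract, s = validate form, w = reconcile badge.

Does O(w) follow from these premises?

From premise 2 we have O(h).
Premise 6 is O(k -> ¬h); contrapositively O(h -> ¬k). Since O(h) holds, K gives O(¬k).
From O(¬k) and premise 4, O(¬k -> q), we obtain O(q).
Applying K to premise 3 (O(q -> s)) and O(q) yields O(s).
The contrapositive of premise 1 (O(¬n -> ¬s)) is O(s -> n), and O(s) is already established, so O(n).
With premise 7, O(n -> w), the K-axiom yields O(w).
Premises 5, 8 do not contribute to this derivation.
So O(w) follows.

Yes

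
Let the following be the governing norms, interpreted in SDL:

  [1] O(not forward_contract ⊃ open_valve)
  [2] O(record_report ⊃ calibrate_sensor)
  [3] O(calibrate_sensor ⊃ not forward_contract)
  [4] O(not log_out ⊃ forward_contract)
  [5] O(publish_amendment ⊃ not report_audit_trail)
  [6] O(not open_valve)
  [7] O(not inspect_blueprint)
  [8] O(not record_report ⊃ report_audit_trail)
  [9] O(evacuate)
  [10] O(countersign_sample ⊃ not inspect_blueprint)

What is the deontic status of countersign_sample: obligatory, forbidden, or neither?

Premise 10 is O(countersign_sample ⊃ not inspect_blueprint); even if O(not inspect_blueprint) held, inferring O(countersign_sample) would be affirming the consequent — invalid.
No premise or chain of K-axiom applications forces O(countersign_sample), and none forces O(not countersign_sample). So countersign_sample is neither obligatory nor forbidden under these norms.

Neither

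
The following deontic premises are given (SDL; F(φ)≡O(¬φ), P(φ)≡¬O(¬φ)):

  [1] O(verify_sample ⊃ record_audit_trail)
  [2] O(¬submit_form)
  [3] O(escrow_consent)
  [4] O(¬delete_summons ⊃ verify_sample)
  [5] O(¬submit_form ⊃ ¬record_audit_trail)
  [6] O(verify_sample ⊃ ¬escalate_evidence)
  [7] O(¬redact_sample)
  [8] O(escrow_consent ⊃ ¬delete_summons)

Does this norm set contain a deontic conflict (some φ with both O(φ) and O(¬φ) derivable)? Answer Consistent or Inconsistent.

Inconsistent

Premise 2 states O(¬submit_form) outright.
Premise 5 is O(¬submit_form ⊃ ¬record_audit_trail); since O(¬submit_form), deontic closure gives O(¬record_audit_trail).
Premise 1 is O(verify_sample ⊃ record_audit_trail); contrapositively O(¬record_audit_trail ⊃ ¬verify_sample). Since O(¬record_audit_trail) holds, K gives O(¬verify_sample).
Premise 4 is O(¬delete_summons ⊃ verify_sample); contrapositively O(¬verify_sample ⊃ delete_summons). Since O(¬verify_sample) holds, K gives O(delete_summons).
Premise 8, O(escrow_consent ⊃ ¬delete_summons), contraposes to O(delete_summons ⊃ ¬escrow_consent); with O(delete_summons) we get O(¬escrow_consent).
Yet premise 3 states O(escrow_consent).
We now have both O(¬escrow_consent) and O(escrow_consent) — escrow_consent is simultaneously obligatory and forbidden, violating the D-axiom.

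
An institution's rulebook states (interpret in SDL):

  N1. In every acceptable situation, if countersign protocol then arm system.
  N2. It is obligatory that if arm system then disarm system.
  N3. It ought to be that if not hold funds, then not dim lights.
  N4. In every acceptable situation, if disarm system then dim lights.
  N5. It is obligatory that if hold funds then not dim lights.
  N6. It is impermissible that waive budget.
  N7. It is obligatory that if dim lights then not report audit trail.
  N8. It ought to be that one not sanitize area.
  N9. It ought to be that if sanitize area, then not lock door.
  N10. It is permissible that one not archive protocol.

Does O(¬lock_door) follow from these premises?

Premise 9 is O(sanitize_area → ¬lock_door), but O(sanitize_area) is not derivable from the premises, so it does not yield O(¬lock_door).
No other premise forces O(¬lock_door). An ideal world satisfying every premise can still have ¬lock_door false, so O(¬lock_door) is not derivable.

No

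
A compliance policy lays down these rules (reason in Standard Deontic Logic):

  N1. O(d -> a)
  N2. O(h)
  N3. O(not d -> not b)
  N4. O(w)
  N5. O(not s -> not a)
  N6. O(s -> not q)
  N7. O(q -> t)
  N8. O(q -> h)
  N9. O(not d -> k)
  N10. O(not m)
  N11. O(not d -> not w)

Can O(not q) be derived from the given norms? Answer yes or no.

Premise 4 gives O(w).
Premise 11 is O(not d -> not w); contrapositively O(w -> d). Since O(w) holds, K gives O(d).
With premise 1, O(d -> a), the K-axiom yields O(a).
The contrapositive of premise 5 (O(not s -> not a)) is O(a -> s), and O(a) is already established, so O(s).
From O(s) and premise 6, O(s -> not q), we obtain O(not q).
Premises 2, 3, 7, 8, 9, 10 do not contribute to this derivation.
So O(not q) follows.

Yes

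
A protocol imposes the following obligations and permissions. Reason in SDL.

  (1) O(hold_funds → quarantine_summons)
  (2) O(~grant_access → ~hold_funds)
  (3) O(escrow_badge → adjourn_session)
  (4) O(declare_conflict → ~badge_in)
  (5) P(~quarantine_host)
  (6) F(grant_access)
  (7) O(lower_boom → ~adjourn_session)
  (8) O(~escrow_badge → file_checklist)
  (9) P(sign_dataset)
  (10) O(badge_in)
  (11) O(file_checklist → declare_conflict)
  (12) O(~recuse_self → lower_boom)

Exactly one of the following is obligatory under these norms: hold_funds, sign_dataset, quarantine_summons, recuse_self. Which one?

Premise 10 gives O(badge_in).
The contrapositive of premise 4 (O(declare_conflict → ~badge_in)) is O(badge_in → ~declare_conflict), and O(badge_in) is already established, so O(~declare_conflict).
Premise 11, O(file_checklist → declare_conflict), contraposes to O(~declare_conflict → ~file_checklist); with O(~declare_conflict) we get O(~file_checklist).
Premise 8, O(~escrow_badge → file_checklist), contraposes to O(~file_checklist → escrow_badge); with O(~file_checklist) we get O(escrow_badge).
From O(escrow_badge) and premise 3, O(escrow_badge → adjourn_session), we obtain O(adjourn_session).
The contrapositive of premise 7 (O(lower_boom → ~adjourn_session)) is O(adjourn_session → ~lower_boom), and O(adjourn_session) is already established, so O(~lower_boom).
The contrapositive of premise 12 (O(~recuse_self → lower_boom)) is O(~lower_boom → recuse_self), and O(~lower_boom) is already established, so O(recuse_self).
So O(recuse_self) holds — recuse_self is obligatory. None of the other listed options is made obligatory by any chain of premises.

recuse_self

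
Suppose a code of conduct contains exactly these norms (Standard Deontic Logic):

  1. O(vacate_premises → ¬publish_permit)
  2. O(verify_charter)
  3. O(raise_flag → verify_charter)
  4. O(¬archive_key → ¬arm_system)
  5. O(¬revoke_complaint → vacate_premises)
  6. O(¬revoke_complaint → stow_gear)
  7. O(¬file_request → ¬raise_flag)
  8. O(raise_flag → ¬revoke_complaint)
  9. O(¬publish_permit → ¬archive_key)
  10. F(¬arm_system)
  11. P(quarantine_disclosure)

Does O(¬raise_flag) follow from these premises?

Premise 10 is F(¬arm_system), i.e. O(arm_system).
The contrapositive of premise 4 (O(¬archive_key → ¬arm_system)) is O(arm_system → archive_key), and O(arm_system) is already established, so O(archive_key).
Premise 9, O(¬publish_permit → ¬archive_key), contraposes to O(archive_key → publish_permit); with O(archive_key) we get O(publish_permit).
Premise 1, O(vacate_premises → ¬publish_permit), contraposes to O(publish_permit → ¬vacate_premises); with O(publish_permit) we get O(¬vacate_premises).
Premise 5 is O(¬revoke_complaint → vacate_premises); contrapositively O(¬vacate_premises → revoke_complaint). Since O(¬vacate_premises) holds, K gives O(revoke_complaint).
Premise 8 is O(raise_flag → ¬revoke_complaint); contrapositively O(revoke_complaint → ¬raise_flag). Since O(revoke_complaint) holds, K gives O(¬raise_flag).
Premises 2, 3, 6, 7, 11 do not contribute to this derivation.
So O(¬raise_flag) follows.

Yes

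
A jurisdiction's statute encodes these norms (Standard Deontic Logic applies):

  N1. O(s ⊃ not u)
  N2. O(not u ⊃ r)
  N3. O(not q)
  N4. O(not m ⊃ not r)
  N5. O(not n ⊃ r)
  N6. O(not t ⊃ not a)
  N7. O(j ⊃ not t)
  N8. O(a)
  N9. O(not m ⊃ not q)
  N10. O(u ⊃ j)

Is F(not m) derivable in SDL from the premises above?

Premise 8 gives O(a).
Premise 6, O(not t ⊃ not a), contraposes to O(a ⊃ t); with O(a) we get O(t).
Premise 7, O(j ⊃ not t), contraposes to O(t ⊃ not j); with O(t) we get O(not j).
Premise 10, O(u ⊃ j), contraposes to O(not j ⊃ not u); with O(not j) we get O(not u).
Applying K to premise 2 (O(not u ⊃ r)) and O(not u) yields O(r).
Premise 4, O(not m ⊃ not r), contraposes to O(r ⊃ m); with O(r) we get O(m).
Premises 1, 3, 5, 9 do not contribute to this derivation.
So O(m) holds, i.e. F(not m). The claim follows.

Yes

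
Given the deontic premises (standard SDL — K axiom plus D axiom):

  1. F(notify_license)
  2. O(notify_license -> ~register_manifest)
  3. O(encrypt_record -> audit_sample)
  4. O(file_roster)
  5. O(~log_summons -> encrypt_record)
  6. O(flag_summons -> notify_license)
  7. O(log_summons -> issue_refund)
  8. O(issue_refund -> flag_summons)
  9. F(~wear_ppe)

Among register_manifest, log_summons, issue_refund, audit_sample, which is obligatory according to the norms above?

audit_sample

Premise 1 is F(notify_license), i.e. O(~notify_license).
Premise 6 is O(flag_summons -> notify_license); contrapositively O(~notify_license -> ~flag_summons). Since O(~notify_license) holds, K gives O(~flag_summons).
The contrapositive of premise 8 (O(issue_refund -> flag_summons)) is O(~flag_summons -> ~issue_refund), and O(~flag_summons) is already established, so O(~issue_refund).
Premise 7, O(log_summons -> issue_refund), contraposes to O(~issue_refund -> ~log_summons); with O(~issue_refund) we get O(~log_summons).
Applying K to premise 5 (O(~log_summons -> encrypt_record)) and O(~log_summons) yields O(encrypt_record).
From O(encrypt_record) and premise 3, O(encrypt_record -> audit_sample), we obtain O(audit_sample).
So O(audit_sample) holds — audit_sample is obligatory. None of the other listed options is made obligatory by any chain of premises.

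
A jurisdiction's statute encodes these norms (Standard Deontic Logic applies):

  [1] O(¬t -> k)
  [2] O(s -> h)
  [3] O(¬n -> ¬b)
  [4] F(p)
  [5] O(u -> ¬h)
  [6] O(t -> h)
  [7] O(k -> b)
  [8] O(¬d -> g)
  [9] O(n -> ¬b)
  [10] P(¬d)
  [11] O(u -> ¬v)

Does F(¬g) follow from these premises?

Premise 8 is O(¬d -> g), but O(¬d) is not derivable from the premises (the permission P(¬d) asserts only ¬O(d), not O(¬d)), so it does not yield O(g).
No other premise forces O(g). An ideal world satisfying every premise can still have ¬g true, so F(¬g) is not derivable.

No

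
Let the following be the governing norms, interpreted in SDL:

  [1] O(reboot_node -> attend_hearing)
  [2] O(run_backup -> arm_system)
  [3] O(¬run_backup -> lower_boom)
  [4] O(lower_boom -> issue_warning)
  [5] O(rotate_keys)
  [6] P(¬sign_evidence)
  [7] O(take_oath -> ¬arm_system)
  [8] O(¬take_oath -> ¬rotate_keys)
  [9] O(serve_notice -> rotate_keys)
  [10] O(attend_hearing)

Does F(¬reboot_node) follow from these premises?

No

Premise 1 is O(reboot_node -> attend_hearing); even if O(attend_hearing) held, inferring O(reboot_node) would be affirming the consequent — invalid.
No other premise forces O(reboot_node). An ideal world satisfying every premise can still have ¬reboot_node true, so F(¬reboot_node) is not derivable.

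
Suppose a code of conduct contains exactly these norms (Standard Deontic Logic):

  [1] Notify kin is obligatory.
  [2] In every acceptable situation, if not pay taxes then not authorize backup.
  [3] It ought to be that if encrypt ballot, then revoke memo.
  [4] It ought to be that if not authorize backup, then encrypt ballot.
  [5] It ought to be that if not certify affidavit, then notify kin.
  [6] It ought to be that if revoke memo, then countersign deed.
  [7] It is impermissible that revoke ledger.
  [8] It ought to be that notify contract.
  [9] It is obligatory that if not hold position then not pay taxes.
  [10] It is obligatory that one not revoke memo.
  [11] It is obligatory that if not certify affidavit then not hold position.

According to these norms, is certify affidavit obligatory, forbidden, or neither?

Obligatory

Premise 10 gives O(¬revoke_memo).
Premise 3 is O(encrypt_ballot → revoke_memo); contrapositively O(¬revoke_memo → ¬encrypt_ballot). Since O(¬revoke_memo) holds, K gives O(¬encrypt_ballot).
Premise 4, O(¬authorize_backup → encrypt_ballot), contraposes to O(¬encrypt_ballot → authorize_backup); with O(¬encrypt_ballot) we get O(authorize_backup).
The contrapositive of premise 2 (O(¬pay_taxes → ¬authorize_backup)) is O(authorize_backup → pay_taxes), and O(authorize_backup) is already established, so O(pay_taxes).
Premise 9, O(¬hold_position → ¬pay_taxes), contraposes to O(pay_taxes → hold_position); with O(pay_taxes) we get O(hold_position).
The contrapositive of premise 11 (O(¬certify_affidavit → ¬hold_position)) is O(hold_position → certify_affidavit), and O(hold_position) is already established, so O(certify_affidavit).
Premises 1, 5, 6, 7, 8 do not contribute to this derivation.
Hence certify_affidavit is obligatory.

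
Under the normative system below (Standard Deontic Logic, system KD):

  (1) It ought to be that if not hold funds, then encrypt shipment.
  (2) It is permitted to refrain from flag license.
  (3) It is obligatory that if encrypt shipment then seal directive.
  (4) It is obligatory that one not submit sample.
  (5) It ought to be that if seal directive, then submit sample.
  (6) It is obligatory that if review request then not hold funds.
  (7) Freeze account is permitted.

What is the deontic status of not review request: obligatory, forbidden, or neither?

Premise 4 states O(¬submit_sample) outright.
The contrapositive of premise 5 (O(seal_directive → submit_sample)) is O(¬submit_sample → ¬seal_directive), and O(¬submit_sample) is already established, so O(¬seal_directive).
Premise 3 is O(encrypt_shipment → seal_directive); contrapositively O(¬seal_directive → ¬encrypt_shipment). Since O(¬seal_directive) holds, K gives O(¬encrypt_shipment).
The contrapositive of premise 1 (O(¬hold_funds → encrypt_shipment)) is O(¬encrypt_shipment → hold_funds), and O(¬encrypt_shipment) is already established, so O(hold_funds).
Premise 6, O(review_request → ¬hold_funds), contraposes to O(hold_funds → ¬review_request); with O(hold_funds) we get O(¬review_request).
Premises 2, 7 do not contribute to this derivation.
Hence ¬review_request is obligatory.

Obligatory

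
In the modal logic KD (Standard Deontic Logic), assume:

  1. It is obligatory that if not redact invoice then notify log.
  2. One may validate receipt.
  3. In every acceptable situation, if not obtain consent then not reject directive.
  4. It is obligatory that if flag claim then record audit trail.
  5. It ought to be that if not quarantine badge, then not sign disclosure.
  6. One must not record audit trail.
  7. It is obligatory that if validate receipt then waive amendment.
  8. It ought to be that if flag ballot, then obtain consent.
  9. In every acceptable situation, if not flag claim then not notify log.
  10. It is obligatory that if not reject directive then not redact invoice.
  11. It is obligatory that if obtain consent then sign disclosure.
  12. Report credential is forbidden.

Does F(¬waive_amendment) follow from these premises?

Premise 7 is O(validate_receipt → waive_amendment), but O(validate_receipt) is not derivable from the premises (the permission P(validate_receipt) asserts only ¬O(¬validate_receipt), not O(validate_receipt)), so it does not yield O(waive_amendment).
No other premise forces O(waive_amendment). An ideal world satisfying every premise can still have ¬waive_amendment true, so F(¬waive_amendment) is not derivable.

No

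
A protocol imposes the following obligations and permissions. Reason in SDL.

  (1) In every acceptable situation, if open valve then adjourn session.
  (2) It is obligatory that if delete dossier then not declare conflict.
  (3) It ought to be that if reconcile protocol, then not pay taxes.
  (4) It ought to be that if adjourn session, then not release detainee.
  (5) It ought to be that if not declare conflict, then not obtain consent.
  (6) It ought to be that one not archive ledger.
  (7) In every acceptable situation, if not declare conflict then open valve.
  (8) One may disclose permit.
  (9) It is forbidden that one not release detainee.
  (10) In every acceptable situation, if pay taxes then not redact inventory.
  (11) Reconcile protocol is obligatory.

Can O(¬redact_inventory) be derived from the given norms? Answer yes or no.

No

Premise 10 is O(pay_taxes → ¬redact_inventory), but O(pay_taxes) is not derivable from the premises, so it does not yield O(¬redact_inventory).
No other premise forces O(¬redact_inventory). An ideal world satisfying every premise can still have ¬redact_inventory false, so O(¬redact_inventory) is not derivable.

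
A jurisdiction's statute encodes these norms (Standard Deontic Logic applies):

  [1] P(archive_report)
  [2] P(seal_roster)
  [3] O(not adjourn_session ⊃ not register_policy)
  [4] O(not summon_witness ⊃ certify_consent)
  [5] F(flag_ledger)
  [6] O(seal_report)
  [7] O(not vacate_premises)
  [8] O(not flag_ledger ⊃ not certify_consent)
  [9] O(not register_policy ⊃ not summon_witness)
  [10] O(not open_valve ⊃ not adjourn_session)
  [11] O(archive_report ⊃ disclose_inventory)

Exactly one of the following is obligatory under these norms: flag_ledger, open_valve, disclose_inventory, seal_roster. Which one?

open_valve

Premise 5 is F(flag_ledger), i.e. O(not flag_ledger).
With premise 8, O(not flag_ledger ⊃ not certify_consent), the K-axiom yields O(not certify_consent).
Premise 4 is O(not summon_witness ⊃ certify_consent); contrapositively O(not certify_consent ⊃ summon_witness). Since O(not certify_consent) holds, K gives O(summon_witness).
Premise 9, O(not register_policy ⊃ not summon_witness), contraposes to O(summon_witness ⊃ register_policy); with O(summon_witness) we get O(register_policy).
Premise 3 is O(not adjourn_session ⊃ not register_policy); contrapositively O(register_policy ⊃ adjourn_session). Since O(register_policy) holds, K gives O(adjourn_session).
The contrapositive of premise 10 (O(not open_valve ⊃ not adjourn_session)) is O(adjourn_session ⊃ open_valve), and O(adjourn_session) is already established, so O(open_valve).
So O(open_valve) holds — open_valve is obligatory. None of the other listed options is made obligatory by any chain of premises.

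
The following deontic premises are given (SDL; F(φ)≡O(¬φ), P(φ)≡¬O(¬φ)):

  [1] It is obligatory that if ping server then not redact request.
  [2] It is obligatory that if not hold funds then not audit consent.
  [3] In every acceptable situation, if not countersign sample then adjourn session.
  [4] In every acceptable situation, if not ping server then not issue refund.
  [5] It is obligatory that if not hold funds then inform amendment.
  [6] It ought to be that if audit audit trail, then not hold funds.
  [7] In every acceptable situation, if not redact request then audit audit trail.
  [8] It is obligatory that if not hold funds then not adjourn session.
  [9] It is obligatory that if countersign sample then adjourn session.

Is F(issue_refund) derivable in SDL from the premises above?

By case analysis on ¬countersign_sample: premise 3 gives O(¬countersign_sample → adjourn_session) and premise 9 gives O(countersign_sample → adjourn_session), so O(adjourn_session) either way.
Premise 8, O(¬hold_funds → ¬adjourn_session), contraposes to O(adjourn_session → hold_funds); with O(adjourn_session) we get O(hold_funds).
The contrapositive of premise 6 (O(audit_audit_trail → ¬hold_funds)) is O(hold_funds → ¬audit_audit_trail), and O(hold_funds) is already established, so O(¬audit_audit_trail).
Premise 7, O(¬redact_request → audit_audit_trail), contraposes to O(¬audit_audit_trail → redact_request); with O(¬audit_audit_trail) we get O(redact_request).
Premise 1, O(ping_server → ¬redact_request), contraposes to O(redact_request → ¬ping_server); with O(redact_request) we get O(¬ping_server).
Premise 4 is O(¬ping_server → ¬issue_refund); since O(¬ping_server), deontic closure gives O(¬issue_refund).
Premises 2, 5 do not contribute to this derivation.
So O(¬issue_refund) holds, i.e. F(issue_refund). The claim follows.

Yes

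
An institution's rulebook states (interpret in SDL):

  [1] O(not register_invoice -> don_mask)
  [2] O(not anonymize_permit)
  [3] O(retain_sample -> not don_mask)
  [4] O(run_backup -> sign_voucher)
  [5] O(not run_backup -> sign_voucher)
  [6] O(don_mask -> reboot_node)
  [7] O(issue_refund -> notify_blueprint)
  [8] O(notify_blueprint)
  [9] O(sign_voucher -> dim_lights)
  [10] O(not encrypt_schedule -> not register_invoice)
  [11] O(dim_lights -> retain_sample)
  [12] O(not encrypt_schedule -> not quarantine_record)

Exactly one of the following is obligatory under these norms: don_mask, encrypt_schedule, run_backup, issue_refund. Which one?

By case analysis on not run_backup: premise 5 gives O(not run_backup -> sign_voucher) and premise 4 gives O(run_backup -> sign_voucher), so O(sign_voucher) either way.
From O(sign_voucher) and premise 9, O(sign_voucher -> dim_lights), we obtain O(dim_lights).
Applying K to premise 11 (O(dim_lights -> retain_sample)) and O(dim_lights) yields O(retain_sample).
Premise 3 is O(retain_sample -> not don_mask); since O(retain_sample), deontic closure gives O(not don_mask).
Premise 1, O(not register_invoice -> don_mask), contraposes to O(not don_mask -> register_invoice); with O(not don_mask) we get O(register_invoice).
Premise 10, O(not encrypt_schedule -> not register_invoice), contraposes to O(register_invoice -> encrypt_schedule); with O(register_invoice) we get O(encrypt_schedule).
So O(encrypt_schedule) holds — encrypt_schedule is obligatory. None of the other listed options is made obligatory by any chain of premises.

encrypt_schedule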